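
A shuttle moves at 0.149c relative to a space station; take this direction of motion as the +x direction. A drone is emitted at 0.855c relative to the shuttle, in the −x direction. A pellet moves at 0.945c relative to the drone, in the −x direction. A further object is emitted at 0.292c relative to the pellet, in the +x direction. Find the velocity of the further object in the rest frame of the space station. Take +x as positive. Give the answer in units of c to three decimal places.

-0.989c

Apply u = (u' + v)/(1 + u'v/c²) successively, working outward toward the space station.
Start: velocity of the shuttle relative to the space station = 0.1490c.
Compose with the drone (u' = -0.855 in the shuttle frame): u_1 = (-0.855 + 0.149) / (1 + (-0.855)·0.149) = -0.7060/0.8726 = -0.8091.
Compose with the pellet (u' = -0.945 in the drone frame): u_2 = (-0.945 + (-0.809)) / (1 + (-0.945)·(-0.809)) = -1.7541/1.7646 = -0.9940.
Compose with the further object (u' = 0.292 in the pellet frame): u_3 = (0.292 + (-0.994)) / (1 + 0.292·(-0.994)) = -0.7020/0.7097 = -0.9892.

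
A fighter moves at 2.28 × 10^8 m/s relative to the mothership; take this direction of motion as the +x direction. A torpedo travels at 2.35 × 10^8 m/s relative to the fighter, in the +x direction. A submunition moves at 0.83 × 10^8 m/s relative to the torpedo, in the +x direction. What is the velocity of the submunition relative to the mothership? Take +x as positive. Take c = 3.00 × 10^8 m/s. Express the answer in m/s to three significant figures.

2.94 × 10^8 m/s

Apply u = (u' + v)/(1 + u'v/c²) successively, working outward toward the mothership.
(Dividing each given speed by c = 3.00 × 10^8 m/s to work in units of c.)
Start: velocity of the fighter relative to the mothership = 0.7600c.
Compose with the torpedo (u' = 0.783 in the fighter frame): u_1 = (0.783 + 0.760) / (1 + 0.783·0.760) = 1.5433/1.5953 = 0.9674.
Compose with the submunition (u' = 0.277 in the torpedo frame): u_2 = (0.277 + 0.967) / (1 + 0.277·0.967) = 1.2441/1.2676 = 0.9814.
So u = 0.9814 × 3.00 × 10^8 m/s.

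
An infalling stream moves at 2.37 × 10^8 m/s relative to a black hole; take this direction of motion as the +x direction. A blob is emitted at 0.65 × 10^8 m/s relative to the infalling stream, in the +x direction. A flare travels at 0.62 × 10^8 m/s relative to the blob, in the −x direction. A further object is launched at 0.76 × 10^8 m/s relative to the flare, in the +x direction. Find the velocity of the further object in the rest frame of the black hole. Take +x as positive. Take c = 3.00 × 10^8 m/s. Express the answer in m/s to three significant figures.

+2.62 × 10^8 m/s

Apply u = (u' + v)/(1 + u'v/c²) successively, working outward toward the black hole.
(Dividing each given speed by c = 3.00 × 10^8 m/s to work in units of c.)
Start: velocity of the infalling stream relative to the black hole = 0.7900c.
Compose with the blob (u' = 0.217 in the infalling stream frame): u_1 = (0.217 + 0.790) / (1 + 0.217·0.790) = 1.0067/1.1712 = 0.8595.
Compose with the flare (u' = -0.207 in the blob frame): u_2 = (-0.207 + 0.860) / (1 + (-0.207)·0.860) = 0.6529/0.8224 = 0.7939.
Compose with the further object (u' = 0.253 in the flare frame): u_3 = (0.253 + 0.794) / (1 + 0.253·0.794) = 1.0472/1.2011 = 0.8719.
So u = 0.8719 × 3.00 × 10^8 m/s.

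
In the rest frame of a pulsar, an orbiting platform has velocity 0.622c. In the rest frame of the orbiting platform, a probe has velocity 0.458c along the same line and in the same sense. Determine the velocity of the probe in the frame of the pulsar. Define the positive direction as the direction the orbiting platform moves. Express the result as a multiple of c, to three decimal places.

0.841c

With v = 0.622 and u' = 0.458 (in units of c),
u = (u' + v)/(1 + u'v/c²):
u = (0.458 + 0.622) / (1 + 0.458·0.622) = 1.0800/1.2849 = 0.8405
(Galilean addition would give +1.080c, exceeding c.)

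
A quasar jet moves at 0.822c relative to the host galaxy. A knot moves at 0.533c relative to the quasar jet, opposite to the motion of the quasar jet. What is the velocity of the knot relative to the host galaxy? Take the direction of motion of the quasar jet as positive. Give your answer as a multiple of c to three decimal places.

+0.514c

With v = 0.822 and u' = -0.533 (in units of c),
u = (u' + v)/(1 + u'v/c²):
u = (-0.533 + 0.822) / (1 + (-0.533)·0.822) = 0.2890/0.5619 = 0.5144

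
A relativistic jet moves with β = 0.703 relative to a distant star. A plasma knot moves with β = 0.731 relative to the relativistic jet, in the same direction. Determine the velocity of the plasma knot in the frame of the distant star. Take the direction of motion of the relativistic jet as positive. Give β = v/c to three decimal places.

With v = 0.703 and u' = 0.731 (in units of c),
u = (u' + v)/(1 + u'v/c²):
u = (0.731 + 0.703) / (1 + 0.731·0.703) = 1.4340/1.5139 = 0.9472

β = 0.947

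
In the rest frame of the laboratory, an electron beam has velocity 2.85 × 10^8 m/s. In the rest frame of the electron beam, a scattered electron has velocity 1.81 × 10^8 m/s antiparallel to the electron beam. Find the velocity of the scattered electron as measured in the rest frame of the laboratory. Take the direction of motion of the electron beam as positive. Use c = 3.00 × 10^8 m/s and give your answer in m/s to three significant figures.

+2.44 × 10^8 m/s

In units of c (dividing by 3.00 × 10^8 m/s): v = 0.950, u' = -0.603.
u = (u' + v)/(1 + u'v/c²):
u = (-0.603 + 0.950) / (1 + (-0.603)·0.950) = 0.3467/0.4268 = 0.8122
Converting back: u = 0.8122 × 3.00 × 10^8 m/s.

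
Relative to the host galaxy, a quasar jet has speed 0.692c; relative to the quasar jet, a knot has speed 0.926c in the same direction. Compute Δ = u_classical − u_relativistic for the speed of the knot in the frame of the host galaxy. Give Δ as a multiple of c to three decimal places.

Galilean: u_cl = 0.926 + 0.692 = 1.6180.
Relativistic: u_rel = (0.926 + 0.692) / (1 + 0.926·0.692) = 1.6180/1.6408 = 0.9861.
Δ = 1.6180 − 0.9861 = 0.6319.
(The classical prediction exceeds c; the relativistic result does not.)

Δ = 0.632c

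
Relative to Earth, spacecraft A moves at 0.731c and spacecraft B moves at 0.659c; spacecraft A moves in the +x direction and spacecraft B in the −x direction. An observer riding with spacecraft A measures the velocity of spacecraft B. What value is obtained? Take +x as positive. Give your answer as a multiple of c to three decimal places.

β_A = 0.731, β_B = -0.659.
Transform to A's frame with the inverse velocity-addition law: u' = (u − v)/(1 − uv/c²), taking u = β_B and v = β_A.
u' = (-0.659 − 0.731) / (1 − (0.731)(-0.659)) = -1.3900/1.4817 = -0.9381.

-0.938c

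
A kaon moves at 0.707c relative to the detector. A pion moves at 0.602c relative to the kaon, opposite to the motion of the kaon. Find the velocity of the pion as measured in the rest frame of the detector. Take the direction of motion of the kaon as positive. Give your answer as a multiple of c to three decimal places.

With v = 0.707 and u' = -0.602 (in units of c),
u = (u' + v)/(1 + u'v/c²):
u = (-0.602 + 0.707) / (1 + (-0.602)·0.707) = 0.1050/0.5744 = 0.1828
(Galilean addition would give +0.105c.)

+0.183c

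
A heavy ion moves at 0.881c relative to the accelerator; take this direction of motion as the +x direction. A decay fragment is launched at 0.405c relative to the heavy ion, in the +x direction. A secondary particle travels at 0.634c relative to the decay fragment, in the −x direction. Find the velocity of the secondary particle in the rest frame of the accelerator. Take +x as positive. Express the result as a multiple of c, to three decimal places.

+0.786c

Apply u = (u' + v)/(1 + u'v/c²) successively, working outward toward the accelerator.
Start: velocity of the heavy ion relative to the accelerator = 0.8810c.
Compose with the decay fragment (u' = 0.405 in the heavy ion frame): u_1 = (0.405 + 0.881) / (1 + 0.405·0.881) = 1.2860/1.3568 = 0.9478.
Compose with the secondary particle (u' = -0.634 in the decay fragment frame): u_2 = (-0.634 + 0.948) / (1 + (-0.634)·0.948) = 0.3138/0.3991 = 0.7863.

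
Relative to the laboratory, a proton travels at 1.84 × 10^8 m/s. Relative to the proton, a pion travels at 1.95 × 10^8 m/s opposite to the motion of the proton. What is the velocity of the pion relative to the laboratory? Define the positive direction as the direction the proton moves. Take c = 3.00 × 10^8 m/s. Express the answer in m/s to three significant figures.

In units of c (dividing by 3.00 × 10^8 m/s): v = 0.613, u' = -0.650.
u = (u' + v)/(1 + u'v/c²):
u = (-0.650 + 0.613) / (1 + (-0.650)·0.613) = -0.0367/0.6013 = -0.0610
Converting back: u = -0.0610 × 3.00 × 10^8 m/s.

-1.83 × 10^7 m/s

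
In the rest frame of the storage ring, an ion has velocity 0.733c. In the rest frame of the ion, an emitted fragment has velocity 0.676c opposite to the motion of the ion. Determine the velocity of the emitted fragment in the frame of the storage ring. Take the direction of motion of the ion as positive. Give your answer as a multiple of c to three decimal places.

+0.113c

With v = 0.733 and u' = -0.676 (in units of c),
u = (u' + v)/(1 + u'v/c²):
u = (-0.676 + 0.733) / (1 + (-0.676)·0.733) = 0.0570/0.5045 = 0.1130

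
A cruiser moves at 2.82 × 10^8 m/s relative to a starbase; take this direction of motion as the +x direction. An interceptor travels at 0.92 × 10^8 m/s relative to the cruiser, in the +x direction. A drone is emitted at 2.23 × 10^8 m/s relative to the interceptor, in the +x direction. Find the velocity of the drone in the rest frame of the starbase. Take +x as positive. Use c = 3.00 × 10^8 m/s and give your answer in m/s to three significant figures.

2.99 × 10^8 m/s

Apply u = (u' + v)/(1 + u'v/c²) successively, working outward toward the starbase.
(Dividing each given speed by c = 3.00 × 10^8 m/s to work in units of c.)
Start: velocity of the cruiser relative to the starbase = 0.9400c.
Compose with the interceptor (u' = 0.307 in the cruiser frame): u_1 = (0.307 + 0.940) / (1 + 0.307·0.940) = 1.2467/1.2883 = 0.9677.
Compose with the drone (u' = 0.743 in the interceptor frame): u_2 = (0.743 + 0.968) / (1 + 0.743·0.968) = 1.7110/1.7193 = 0.9952.
So u = 0.9952 × 3.00 × 10^8 m/s.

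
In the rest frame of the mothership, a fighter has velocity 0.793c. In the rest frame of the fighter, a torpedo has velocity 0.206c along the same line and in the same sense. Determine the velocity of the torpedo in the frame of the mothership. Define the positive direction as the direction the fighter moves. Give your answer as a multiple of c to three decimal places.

With v = 0.793 and u' = 0.206 (in units of c),
u = (u' + v)/(1 + u'v/c²):
u = (0.206 + 0.793) / (1 + 0.206·0.793) = 0.9990/1.1634 = 0.8587

0.859c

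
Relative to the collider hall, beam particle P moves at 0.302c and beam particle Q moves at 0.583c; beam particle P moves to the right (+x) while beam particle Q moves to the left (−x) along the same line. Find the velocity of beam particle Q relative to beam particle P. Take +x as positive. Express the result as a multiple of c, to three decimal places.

β_A = 0.302, β_B = -0.583.
Transform to A's frame with the inverse velocity-addition law: u' = (u − v)/(1 − uv/c²), taking u = β_B and v = β_A.
u' = (-0.583 − 0.302) / (1 − (0.302)(-0.583)) = -0.8850/1.1761 = -0.7525.

-0.753c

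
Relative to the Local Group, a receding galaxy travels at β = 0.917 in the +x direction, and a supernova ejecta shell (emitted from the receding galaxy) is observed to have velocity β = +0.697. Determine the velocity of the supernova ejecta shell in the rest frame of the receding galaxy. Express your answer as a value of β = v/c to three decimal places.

Invert the composition law: u' = (u − v)/(1 − uv/c²).
u' = (0.697 − 0.917) / (1 − (0.697)(0.917)) = -0.2200/0.3609 = -0.6097.

β = -0.610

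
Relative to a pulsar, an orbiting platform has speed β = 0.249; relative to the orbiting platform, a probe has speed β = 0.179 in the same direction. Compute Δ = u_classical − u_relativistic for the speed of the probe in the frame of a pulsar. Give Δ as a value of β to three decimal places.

Galilean: u_cl = 0.179 + 0.249 = 0.4280.
Relativistic: u_rel = (0.179 + 0.249) / (1 + 0.179·0.249) = 0.4280/1.0446 = 0.4097.
Δ = 0.4280 − 0.4097 = 0.0183.

Δ = 0.018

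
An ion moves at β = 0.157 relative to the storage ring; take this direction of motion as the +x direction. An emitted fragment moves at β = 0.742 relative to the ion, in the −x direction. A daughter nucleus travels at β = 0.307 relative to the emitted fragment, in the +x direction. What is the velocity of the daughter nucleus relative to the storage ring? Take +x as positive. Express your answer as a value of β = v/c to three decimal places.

β = -0.446

Apply u = (u' + v)/(1 + u'v/c²) successively, working outward toward the storage ring.
Start: velocity of the ion relative to the storage ring = 0.1570c.
Compose with the emitted fragment (u' = -0.742 in the ion frame): u_1 = (-0.742 + 0.157) / (1 + (-0.742)·0.157) = -0.5850/0.8835 = -0.6621.
Compose with the daughter nucleus (u' = 0.307 in the emitted fragment frame): u_2 = (0.307 + (-0.662)) / (1 + 0.307·(-0.662)) = -0.3551/0.7967 = -0.4457.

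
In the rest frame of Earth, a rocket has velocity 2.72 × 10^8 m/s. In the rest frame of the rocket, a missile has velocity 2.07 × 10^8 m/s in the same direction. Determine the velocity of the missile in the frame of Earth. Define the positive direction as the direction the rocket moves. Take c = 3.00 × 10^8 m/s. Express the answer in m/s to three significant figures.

In units of c (dividing by 3.00 × 10^8 m/s): v = 0.907, u' = 0.690.
u = (u' + v)/(1 + u'v/c²):
u = (0.690 + 0.907) / (1 + 0.690·0.907) = 1.5967/1.6256 = 0.9822
(Galilean addition would give +1.597c, exceeding c.)
Converting back: u = 0.9822 × 3.00 × 10^8 m/s.

2.95 × 10^8 m/s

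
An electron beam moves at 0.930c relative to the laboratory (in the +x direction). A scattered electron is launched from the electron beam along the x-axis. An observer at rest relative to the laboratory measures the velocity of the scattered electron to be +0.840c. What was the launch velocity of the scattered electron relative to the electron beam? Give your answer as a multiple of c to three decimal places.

-0.411c

Invert the composition law: u' = (u − v)/(1 − uv/c²).
u' = (0.840 − 0.930) / (1 − (0.840)(0.930)) = -0.0900/0.2188 = -0.4113.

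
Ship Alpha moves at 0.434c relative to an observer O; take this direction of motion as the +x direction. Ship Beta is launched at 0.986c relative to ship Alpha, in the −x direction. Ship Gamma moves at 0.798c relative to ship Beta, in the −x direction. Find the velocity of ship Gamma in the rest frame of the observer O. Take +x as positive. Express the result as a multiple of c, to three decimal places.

Apply u = (u' + v)/(1 + u'v/c²) successively, working outward toward the observer O.
Start: velocity of ship Alpha relative to the observer O = 0.4340c.
Compose with ship Beta (u' = -0.986 in ship Alpha frame): u_1 = (-0.986 + 0.434) / (1 + (-0.986)·0.434) = -0.5520/0.5721 = -0.9649.
Compose with ship Gamma (u' = -0.798 in ship Beta frame): u_2 = (-0.798 + (-0.965)) / (1 + (-0.798)·(-0.965)) = -1.7629/1.7700 = -0.9960.

-0.996c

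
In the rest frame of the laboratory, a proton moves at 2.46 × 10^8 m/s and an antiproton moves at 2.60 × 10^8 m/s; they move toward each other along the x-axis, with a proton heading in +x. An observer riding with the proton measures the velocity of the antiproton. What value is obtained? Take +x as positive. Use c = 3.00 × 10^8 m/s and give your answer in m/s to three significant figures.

β_A = 0.820, β_B = -0.867 (dividing each by c = 3.00 × 10^8 m/s).
Transform to A's frame with the inverse velocity-addition law: u' = (u − v)/(1 − uv/c²), taking u = β_B and v = β_A.
u' = (-0.867 − 0.820) / (1 − (0.820)(-0.867)) = -1.6867/1.7107 = -0.9860.
u' = -0.9860 × 3.00 × 10^8 m/s.

-2.96 × 10^8 m/s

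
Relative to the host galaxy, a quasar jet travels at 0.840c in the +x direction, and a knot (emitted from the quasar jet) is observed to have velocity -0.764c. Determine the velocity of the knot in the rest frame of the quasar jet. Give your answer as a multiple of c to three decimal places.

-0.977c

Invert the composition law: u' = (u − v)/(1 − uv/c²).
u' = (-0.764 − 0.840) / (1 − (-0.764)(0.840)) = -1.6040/1.6418 = -0.9770.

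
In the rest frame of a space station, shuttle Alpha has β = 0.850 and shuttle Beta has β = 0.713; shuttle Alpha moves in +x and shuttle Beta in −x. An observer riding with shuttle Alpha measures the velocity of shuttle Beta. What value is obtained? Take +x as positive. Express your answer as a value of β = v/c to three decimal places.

β_A = 0.850, β_B = -0.713.
Transform to A's frame with the inverse velocity-addition law: u' = (u − v)/(1 − uv/c²), taking u = β_B and v = β_A.
u' = (-0.713 − 0.850) / (1 − (0.850)(-0.713)) = -1.5630/1.6060 = -0.9732.

β = -0.973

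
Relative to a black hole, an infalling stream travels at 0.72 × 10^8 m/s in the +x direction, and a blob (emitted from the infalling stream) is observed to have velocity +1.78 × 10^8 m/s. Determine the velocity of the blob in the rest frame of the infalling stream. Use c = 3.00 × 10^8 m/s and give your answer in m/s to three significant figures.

v = 0.240c, u = 0.593c.
Invert the composition law: u' = (u − v)/(1 − uv/c²).
u' = (0.593 − 0.240) / (1 − (0.593)(0.240)) = 0.3533/0.8576 = 0.4120.
u' = 0.4120 × 3.00 × 10^8 m/s.

+1.24 × 10^8 m/s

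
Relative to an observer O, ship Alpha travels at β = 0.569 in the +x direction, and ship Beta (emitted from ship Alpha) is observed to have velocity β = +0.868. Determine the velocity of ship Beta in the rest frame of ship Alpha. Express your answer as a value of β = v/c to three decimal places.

Invert the composition law: u' = (u − v)/(1 − uv/c²).
u' = (0.868 − 0.569) / (1 − (0.868)(0.569)) = 0.2990/0.5061 = 0.5908.

β = +0.591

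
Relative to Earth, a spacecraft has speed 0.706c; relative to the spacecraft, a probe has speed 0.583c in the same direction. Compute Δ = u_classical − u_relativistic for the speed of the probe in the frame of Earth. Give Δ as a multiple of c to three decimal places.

Galilean: u_cl = 0.583 + 0.706 = 1.2890.
Relativistic: u_rel = (0.583 + 0.706) / (1 + 0.583·0.706) = 1.2890/1.4116 = 0.9131.
Δ = 1.2890 − 0.9131 = 0.3759.
(The classical prediction exceeds c; the relativistic result does not.)

Δ = 0.376c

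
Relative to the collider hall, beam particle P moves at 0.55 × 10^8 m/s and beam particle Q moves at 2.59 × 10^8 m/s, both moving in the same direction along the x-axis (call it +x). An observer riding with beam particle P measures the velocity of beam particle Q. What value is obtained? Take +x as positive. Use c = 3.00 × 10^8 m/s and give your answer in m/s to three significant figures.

+2.42 × 10^8 m/s

β_A = 0.183, β_B = 0.863 (dividing each by c = 3.00 × 10^8 m/s).
Transform to A's frame with the inverse velocity-addition law: u' = (u − v)/(1 − uv/c²), taking u = β_B and v = β_A.
u' = (0.863 − 0.183) / (1 − (0.183)(0.863)) = 0.6800/0.8417 = 0.8079.
u' = 0.8079 × 3.00 × 10^8 m/s.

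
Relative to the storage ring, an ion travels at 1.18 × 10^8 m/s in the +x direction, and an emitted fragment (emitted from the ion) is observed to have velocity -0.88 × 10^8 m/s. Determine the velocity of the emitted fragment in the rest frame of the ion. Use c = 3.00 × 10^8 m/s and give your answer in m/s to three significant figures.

-1.85 × 10^8 m/s

v = 0.393c, u = -0.293c.
Invert the composition law: u' = (u − v)/(1 − uv/c²).
u' = (-0.293 − 0.393) / (1 − (-0.293)(0.393)) = -0.6867/1.1154 = -0.6156.
u' = -0.6156 × 3.00 × 10^8 m/s.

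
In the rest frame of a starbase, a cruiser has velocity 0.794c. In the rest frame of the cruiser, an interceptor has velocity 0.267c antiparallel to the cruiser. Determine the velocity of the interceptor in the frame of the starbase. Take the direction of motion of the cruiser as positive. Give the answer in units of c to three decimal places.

+0.669c

With v = 0.794 and u' = -0.267 (in units of c),
u = (u' + v)/(1 + u'v/c²):
u = (-0.267 + 0.794) / (1 + (-0.267)·0.794) = 0.5270/0.7880 = 0.6688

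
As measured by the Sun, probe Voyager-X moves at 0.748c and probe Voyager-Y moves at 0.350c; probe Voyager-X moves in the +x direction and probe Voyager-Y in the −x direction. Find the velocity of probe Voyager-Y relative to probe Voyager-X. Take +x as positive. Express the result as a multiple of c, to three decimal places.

-0.870c

β_A = 0.748, β_B = -0.350.
Transform to A's frame with the inverse velocity-addition law: u' = (u − v)/(1 − uv/c²), taking u = β_B and v = β_A.
u' = (-0.350 − 0.748) / (1 − (0.748)(-0.350)) = -1.0980/1.2618 = -0.8702.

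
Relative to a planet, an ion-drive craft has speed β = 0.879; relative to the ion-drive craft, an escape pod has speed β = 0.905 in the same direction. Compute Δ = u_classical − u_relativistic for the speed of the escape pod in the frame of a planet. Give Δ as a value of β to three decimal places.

Galilean: u_cl = 0.905 + 0.879 = 1.7840.
Relativistic: u_rel = (0.905 + 0.879) / (1 + 0.905·0.879) = 1.7840/1.7955 = 0.9936.
Δ = 1.7840 − 0.9936 = 0.7904.
(The classical prediction exceeds c; the relativistic result does not.)

Δ = 0.790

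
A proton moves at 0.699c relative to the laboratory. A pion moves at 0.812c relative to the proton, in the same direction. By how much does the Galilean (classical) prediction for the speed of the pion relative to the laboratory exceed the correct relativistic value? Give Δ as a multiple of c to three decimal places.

Galilean: u_cl = 0.812 + 0.699 = 1.5110.
Relativistic: u_rel = (0.812 + 0.699) / (1 + 0.812·0.699) = 1.5110/1.5676 = 0.9639.
Δ = 1.5110 − 0.9639 = 0.5471.
(The classical prediction exceeds c; the relativistic result does not.)

Δ = 0.547c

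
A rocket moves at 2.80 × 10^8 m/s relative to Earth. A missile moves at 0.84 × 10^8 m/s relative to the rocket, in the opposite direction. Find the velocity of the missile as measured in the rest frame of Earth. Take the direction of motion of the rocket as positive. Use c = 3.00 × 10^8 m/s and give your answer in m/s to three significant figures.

+2.65 × 10^8 m/s

In units of c (dividing by 3.00 × 10^8 m/s): v = 0.933, u' = -0.280.
u = (u' + v)/(1 + u'v/c²):
u = (-0.280 + 0.933) / (1 + (-0.280)·0.933) = 0.6533/0.7387 = 0.8845
Converting back: u = 0.8845 × 3.00 × 10^8 m/s.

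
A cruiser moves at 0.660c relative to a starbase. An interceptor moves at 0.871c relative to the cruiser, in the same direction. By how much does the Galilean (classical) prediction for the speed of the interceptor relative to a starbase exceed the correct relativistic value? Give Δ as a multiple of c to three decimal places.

Δ = 0.559c

Galilean: u_cl = 0.871 + 0.660 = 1.5310.
Relativistic: u_rel = (0.871 + 0.660) / (1 + 0.871·0.660) = 1.5310/1.5749 = 0.9721.
Δ = 1.5310 − 0.9721 = 0.5589.
(The classical prediction exceeds c; the relativistic result does not.)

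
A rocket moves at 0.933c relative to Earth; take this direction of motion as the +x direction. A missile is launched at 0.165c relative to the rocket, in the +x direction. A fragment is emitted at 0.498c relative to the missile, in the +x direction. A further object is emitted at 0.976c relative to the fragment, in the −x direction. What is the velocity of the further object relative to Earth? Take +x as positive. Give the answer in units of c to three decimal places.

Apply u = (u' + v)/(1 + u'v/c²) successively, working outward toward Earth.
Start: velocity of the rocket relative to Earth = 0.9330c.
Compose with the missile (u' = 0.165 in the rocket frame): u_1 = (0.165 + 0.933) / (1 + 0.165·0.933) = 1.0980/1.1539 = 0.9515.
Compose with the fragment (u' = 0.498 in the missile frame): u_2 = (0.498 + 0.952) / (1 + 0.498·0.952) = 1.4495/1.4739 = 0.9835.
Compose with the further object (u' = -0.976 in the fragment frame): u_3 = (-0.976 + 0.983) / (1 + (-0.976)·0.983) = 0.0075/0.0401 = 0.1866.

+0.187c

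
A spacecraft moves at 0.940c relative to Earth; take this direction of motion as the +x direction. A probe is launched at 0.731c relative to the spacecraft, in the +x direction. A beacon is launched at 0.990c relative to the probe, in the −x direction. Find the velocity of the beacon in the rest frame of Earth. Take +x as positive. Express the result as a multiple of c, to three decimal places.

+0.022c

Apply u = (u' + v)/(1 + u'v/c²) successively, working outward toward Earth.
Start: velocity of the spacecraft relative to Earth = 0.9400c.
Compose with the probe (u' = 0.731 in the spacecraft frame): u_1 = (0.731 + 0.940) / (1 + 0.731·0.940) = 1.6710/1.6871 = 0.9904.
Compose with the beacon (u' = -0.990 in the probe frame): u_2 = (-0.990 + 0.990) / (1 + (-0.990)·0.990) = 0.0004/0.0195 = 0.0223.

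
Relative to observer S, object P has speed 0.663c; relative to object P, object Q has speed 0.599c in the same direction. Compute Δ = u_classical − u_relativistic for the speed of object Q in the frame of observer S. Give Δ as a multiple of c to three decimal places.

Δ = 0.359c

Galilean: u_cl = 0.599 + 0.663 = 1.2620.
Relativistic: u_rel = (0.599 + 0.663) / (1 + 0.599·0.663) = 1.2620/1.3971 = 0.9033.
Δ = 1.2620 − 0.9033 = 0.3587.
(The classical prediction exceeds c; the relativistic result does not.)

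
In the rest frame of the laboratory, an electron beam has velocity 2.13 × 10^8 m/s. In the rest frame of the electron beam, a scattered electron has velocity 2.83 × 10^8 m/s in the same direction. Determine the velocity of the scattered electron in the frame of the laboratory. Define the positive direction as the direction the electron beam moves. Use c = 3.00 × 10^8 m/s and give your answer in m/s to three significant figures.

2.97 × 10^8 m/s

In units of c (dividing by 3.00 × 10^8 m/s): v = 0.710, u' = 0.943.
u = (u' + v)/(1 + u'v/c²):
u = (0.943 + 0.710) / (1 + 0.943·0.710) = 1.6533/1.6698 = 0.9902
(Galilean addition would give +1.653c, exceeding c.)
Converting back: u = 0.9902 × 3.00 × 10^8 m/s.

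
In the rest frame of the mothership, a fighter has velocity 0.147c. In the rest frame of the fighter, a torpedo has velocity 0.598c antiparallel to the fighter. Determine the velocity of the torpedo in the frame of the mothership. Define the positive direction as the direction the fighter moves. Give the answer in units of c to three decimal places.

With v = 0.147 and u' = -0.598 (in units of c),
u = (u' + v)/(1 + u'v/c²):
u = (-0.598 + 0.147) / (1 + (-0.598)·0.147) = -0.4510/0.9121 = -0.4945

-0.494c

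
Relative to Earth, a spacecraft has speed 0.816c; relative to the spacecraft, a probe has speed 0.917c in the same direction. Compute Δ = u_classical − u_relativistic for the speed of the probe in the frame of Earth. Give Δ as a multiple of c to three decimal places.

Galilean: u_cl = 0.917 + 0.816 = 1.7330.
Relativistic: u_rel = (0.917 + 0.816) / (1 + 0.917·0.816) = 1.7330/1.7483 = 0.9913.
Δ = 1.7330 − 0.9913 = 0.7417.
(The classical prediction exceeds c; the relativistic result does not.)

Δ = 0.742c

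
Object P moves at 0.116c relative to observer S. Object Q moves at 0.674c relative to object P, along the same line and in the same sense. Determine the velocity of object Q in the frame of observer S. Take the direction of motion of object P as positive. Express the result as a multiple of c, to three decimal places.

With v = 0.116 and u' = 0.674 (in units of c),
u = (u' + v)/(1 + u'v/c²):
u = (0.674 + 0.116) / (1 + 0.674·0.116) = 0.7900/1.0782 = 0.7327
(Galilean addition would give +0.790c.)

0.733c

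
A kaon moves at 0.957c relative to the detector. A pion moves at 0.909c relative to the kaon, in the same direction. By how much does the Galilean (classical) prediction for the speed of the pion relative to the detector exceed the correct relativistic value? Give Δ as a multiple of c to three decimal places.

Δ = 0.868c

Galilean: u_cl = 0.909 + 0.957 = 1.8660.
Relativistic: u_rel = (0.909 + 0.957) / (1 + 0.909·0.957) = 1.8660/1.8699 = 0.9979.
Δ = 1.8660 − 0.9979 = 0.8681.
(The classical prediction exceeds c; the relativistic result does not.)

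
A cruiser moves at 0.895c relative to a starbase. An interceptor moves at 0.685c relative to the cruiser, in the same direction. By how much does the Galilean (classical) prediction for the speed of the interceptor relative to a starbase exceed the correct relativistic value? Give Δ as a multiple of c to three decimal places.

Δ = 0.601c

Galilean: u_cl = 0.685 + 0.895 = 1.5800.
Relativistic: u_rel = (0.685 + 0.895) / (1 + 0.685·0.895) = 1.5800/1.6131 = 0.9795.
Δ = 1.5800 − 0.9795 = 0.6005.
(The classical prediction exceeds c; the relativistic result does not.)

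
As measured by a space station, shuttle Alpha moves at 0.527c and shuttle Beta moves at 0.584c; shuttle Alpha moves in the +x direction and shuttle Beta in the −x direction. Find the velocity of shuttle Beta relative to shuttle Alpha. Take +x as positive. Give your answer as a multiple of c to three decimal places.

-0.850c

β_A = 0.527, β_B = -0.584.
Transform to A's frame with the inverse velocity-addition law: u' = (u − v)/(1 − uv/c²), taking u = β_B and v = β_A.
u' = (-0.584 − 0.527) / (1 − (0.527)(-0.584)) = -1.1110/1.3078 = -0.8495.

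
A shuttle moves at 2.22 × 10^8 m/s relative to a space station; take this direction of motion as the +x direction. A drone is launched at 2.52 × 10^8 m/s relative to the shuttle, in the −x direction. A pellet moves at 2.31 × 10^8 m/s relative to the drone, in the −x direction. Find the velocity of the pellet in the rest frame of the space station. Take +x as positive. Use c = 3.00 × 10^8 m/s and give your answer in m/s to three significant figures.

Apply u = (u' + v)/(1 + u'v/c²) successively, working outward toward the space station.
(Dividing each given speed by c = 3.00 × 10^8 m/s to work in units of c.)
Start: velocity of the shuttle relative to the space station = 0.7400c.
Compose with the drone (u' = -0.840 in the shuttle frame): u_1 = (-0.840 + 0.740) / (1 + (-0.840)·0.740) = -0.1000/0.3784 = -0.2643.
Compose with the pellet (u' = -0.770 in the drone frame): u_2 = (-0.770 + (-0.264)) / (1 + (-0.770)·(-0.264)) = -1.0343/1.2035 = -0.8594.
So u = -0.8594 × 3.00 × 10^8 m/s.

-2.58 × 10^8 m/s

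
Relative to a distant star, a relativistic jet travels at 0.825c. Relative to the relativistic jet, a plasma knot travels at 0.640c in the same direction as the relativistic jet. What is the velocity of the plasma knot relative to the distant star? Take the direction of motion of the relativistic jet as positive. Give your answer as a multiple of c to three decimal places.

With v = 0.825 and u' = 0.640 (in units of c),
u = (u' + v)/(1 + u'v/c²):
u = (0.640 + 0.825) / (1 + 0.640·0.825) = 1.4650/1.5280 = 0.9588
(Galilean addition would give +1.465c, exceeding c.)

0.959c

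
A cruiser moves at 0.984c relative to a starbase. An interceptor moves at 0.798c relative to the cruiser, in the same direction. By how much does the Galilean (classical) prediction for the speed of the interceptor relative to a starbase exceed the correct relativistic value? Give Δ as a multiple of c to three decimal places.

Galilean: u_cl = 0.798 + 0.984 = 1.7820.
Relativistic: u_rel = (0.798 + 0.984) / (1 + 0.798·0.984) = 1.7820/1.7852 = 0.9982.
Δ = 1.7820 − 0.9982 = 0.7838.
(The classical prediction exceeds c; the relativistic result does not.)

Δ = 0.784c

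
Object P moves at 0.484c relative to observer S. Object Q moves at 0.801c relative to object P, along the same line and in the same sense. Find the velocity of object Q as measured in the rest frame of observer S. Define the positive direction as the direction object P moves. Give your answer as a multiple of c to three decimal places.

0.926c

With v = 0.484 and u' = 0.801 (in units of c),
u = (u' + v)/(1 + u'v/c²):
u = (0.801 + 0.484) / (1 + 0.801·0.484) = 1.2850/1.3877 = 0.9260
(Galilean addition would give +1.285c, exceeding c.)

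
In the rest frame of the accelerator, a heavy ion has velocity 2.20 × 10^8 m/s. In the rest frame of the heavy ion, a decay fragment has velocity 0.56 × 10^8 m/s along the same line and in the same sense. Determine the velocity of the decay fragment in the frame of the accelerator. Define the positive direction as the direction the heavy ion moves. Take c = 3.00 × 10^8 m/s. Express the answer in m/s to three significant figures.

In units of c (dividing by 3.00 × 10^8 m/s): v = 0.733, u' = 0.187.
u = (u' + v)/(1 + u'v/c²):
u = (0.187 + 0.733) / (1 + 0.187·0.733) = 0.9200/1.1369 = 0.8092
Converting back: u = 0.8092 × 3.00 × 10^8 m/s.

2.43 × 10^8 m/s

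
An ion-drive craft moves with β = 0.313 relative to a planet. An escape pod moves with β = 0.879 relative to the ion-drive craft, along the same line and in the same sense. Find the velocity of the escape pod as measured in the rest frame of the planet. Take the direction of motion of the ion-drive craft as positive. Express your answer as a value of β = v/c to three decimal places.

β = 0.935

With v = 0.313 and u' = 0.879 (in units of c),
u = (u' + v)/(1 + u'v/c²):
u = (0.879 + 0.313) / (1 + 0.879·0.313) = 1.1920/1.2751 = 0.9348
(Galilean addition would give +1.192c, exceeding c.)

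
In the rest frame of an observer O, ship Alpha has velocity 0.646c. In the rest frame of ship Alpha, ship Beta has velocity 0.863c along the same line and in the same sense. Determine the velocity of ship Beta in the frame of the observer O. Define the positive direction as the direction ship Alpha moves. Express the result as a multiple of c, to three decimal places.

With v = 0.646 and u' = 0.863 (in units of c),
u = (u' + v)/(1 + u'v/c²):
u = (0.863 + 0.646) / (1 + 0.863·0.646) = 1.5090/1.5575 = 0.9689

0.969c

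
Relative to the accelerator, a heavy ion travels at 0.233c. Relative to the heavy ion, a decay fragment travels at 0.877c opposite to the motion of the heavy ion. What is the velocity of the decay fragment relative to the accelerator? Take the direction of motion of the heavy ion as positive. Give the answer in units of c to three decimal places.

-0.809c

With v = 0.233 and u' = -0.877 (in units of c),
u = (u' + v)/(1 + u'v/c²):
u = (-0.877 + 0.233) / (1 + (-0.877)·0.233) = -0.6440/0.7957 = -0.8094
(Galilean addition would give -0.644c.)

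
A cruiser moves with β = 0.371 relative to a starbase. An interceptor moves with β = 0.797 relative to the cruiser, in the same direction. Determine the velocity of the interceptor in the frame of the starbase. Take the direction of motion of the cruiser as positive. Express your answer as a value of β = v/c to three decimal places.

With v = 0.371 and u' = 0.797 (in units of c),
u = (u' + v)/(1 + u'v/c²):
u = (0.797 + 0.371) / (1 + 0.797·0.371) = 1.1680/1.2957 = 0.9015

β = 0.901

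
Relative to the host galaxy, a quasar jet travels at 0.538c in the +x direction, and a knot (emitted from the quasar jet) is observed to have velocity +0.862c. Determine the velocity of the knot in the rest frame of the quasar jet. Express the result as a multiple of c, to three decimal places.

+0.604c

Invert the composition law: u' = (u − v)/(1 − uv/c²).
u' = (0.862 − 0.538) / (1 − (0.862)(0.538)) = 0.3240/0.5362 = 0.6042.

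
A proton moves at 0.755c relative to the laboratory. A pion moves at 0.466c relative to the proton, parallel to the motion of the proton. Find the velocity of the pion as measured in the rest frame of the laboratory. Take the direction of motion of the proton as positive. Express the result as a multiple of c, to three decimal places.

0.903c

With v = 0.755 and u' = 0.466 (in units of c),
u = (u' + v)/(1 + u'v/c²):
u = (0.466 + 0.755) / (1 + 0.466·0.755) = 1.2210/1.3518 = 0.9032
(Galilean addition would give +1.221c, exceeding c.)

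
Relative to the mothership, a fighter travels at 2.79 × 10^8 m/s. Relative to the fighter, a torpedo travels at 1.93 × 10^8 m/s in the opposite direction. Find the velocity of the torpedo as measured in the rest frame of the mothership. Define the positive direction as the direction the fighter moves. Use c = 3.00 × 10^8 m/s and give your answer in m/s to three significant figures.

In units of c (dividing by 3.00 × 10^8 m/s): v = 0.930, u' = -0.643.
u = (u' + v)/(1 + u'v/c²):
u = (-0.643 + 0.930) / (1 + (-0.643)·0.930) = 0.2867/0.4017 = 0.7136
Converting back: u = 0.7136 × 3.00 × 10^8 m/s.

+2.14 × 10^8 m/s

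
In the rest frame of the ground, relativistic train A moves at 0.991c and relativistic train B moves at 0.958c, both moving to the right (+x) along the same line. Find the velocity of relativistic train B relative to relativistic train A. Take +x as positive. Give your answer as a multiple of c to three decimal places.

-0.652c

β_A = 0.991, β_B = 0.958.
Transform to A's frame with the inverse velocity-addition law: u' = (u − v)/(1 − uv/c²), taking u = β_B and v = β_A.
u' = (0.958 − 0.991) / (1 − (0.991)(0.958)) = -0.0330/0.0506 = -0.6519.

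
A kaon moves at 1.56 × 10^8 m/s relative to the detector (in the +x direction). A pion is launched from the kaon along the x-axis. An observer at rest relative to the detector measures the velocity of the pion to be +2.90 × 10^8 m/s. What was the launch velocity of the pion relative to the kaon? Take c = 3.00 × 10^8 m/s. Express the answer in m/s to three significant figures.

v = 0.520c, u = 0.967c.
Invert the composition law: u' = (u − v)/(1 − uv/c²).
u' = (0.967 − 0.520) / (1 − (0.967)(0.520)) = 0.4467/0.4973 = 0.8981.
u' = 0.8981 × 3.00 × 10^8 m/s.

+2.69 × 10^8 m/s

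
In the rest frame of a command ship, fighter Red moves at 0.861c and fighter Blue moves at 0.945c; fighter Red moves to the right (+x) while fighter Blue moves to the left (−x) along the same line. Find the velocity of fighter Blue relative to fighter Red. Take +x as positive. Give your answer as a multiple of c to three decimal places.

β_A = 0.861, β_B = -0.945.
Transform to A's frame with the inverse velocity-addition law: u' = (u − v)/(1 − uv/c²), taking u = β_B and v = β_A.
u' = (-0.945 − 0.861) / (1 − (0.861)(-0.945)) = -1.8060/1.8136 = -0.9958.

-0.996c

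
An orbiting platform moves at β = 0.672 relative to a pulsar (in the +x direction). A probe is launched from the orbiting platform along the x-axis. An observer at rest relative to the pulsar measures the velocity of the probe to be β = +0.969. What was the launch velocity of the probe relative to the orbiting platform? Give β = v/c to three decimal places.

Invert the composition law: u' = (u − v)/(1 − uv/c²).
u' = (0.969 − 0.672) / (1 − (0.969)(0.672)) = 0.2970/0.3488 = 0.8514.

β = +0.851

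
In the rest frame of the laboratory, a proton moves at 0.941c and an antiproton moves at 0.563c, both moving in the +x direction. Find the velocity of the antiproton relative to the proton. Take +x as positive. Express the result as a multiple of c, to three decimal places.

β_A = 0.941, β_B = 0.563.
Transform to A's frame with the inverse velocity-addition law: u' = (u − v)/(1 − uv/c²), taking u = β_B and v = β_A.
u' = (0.563 − 0.941) / (1 − (0.941)(0.563)) = -0.3780/0.4702 = -0.8039.

-0.804c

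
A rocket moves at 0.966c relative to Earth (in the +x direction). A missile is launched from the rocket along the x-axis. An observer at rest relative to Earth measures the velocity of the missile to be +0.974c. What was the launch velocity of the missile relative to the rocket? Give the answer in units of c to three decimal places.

+0.135c

Invert the composition law: u' = (u − v)/(1 − uv/c²).
u' = (0.974 − 0.966) / (1 − (0.974)(0.966)) = 0.0080/0.0591 = 0.1353.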